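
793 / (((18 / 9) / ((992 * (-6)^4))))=509753088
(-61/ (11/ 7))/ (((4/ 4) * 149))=-427/ 1639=-0.26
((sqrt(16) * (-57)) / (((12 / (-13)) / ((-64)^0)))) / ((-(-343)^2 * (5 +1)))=-247 / 705894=-0.00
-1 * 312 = -312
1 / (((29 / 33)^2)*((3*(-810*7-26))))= -363 / 4790336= -0.00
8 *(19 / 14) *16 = 1216 / 7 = 173.71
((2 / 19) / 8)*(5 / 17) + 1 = 1297 / 1292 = 1.00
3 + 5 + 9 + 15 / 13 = 236 / 13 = 18.15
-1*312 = -312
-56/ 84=-2/ 3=-0.67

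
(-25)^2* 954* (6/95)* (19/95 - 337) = -240980400/19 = -12683178.95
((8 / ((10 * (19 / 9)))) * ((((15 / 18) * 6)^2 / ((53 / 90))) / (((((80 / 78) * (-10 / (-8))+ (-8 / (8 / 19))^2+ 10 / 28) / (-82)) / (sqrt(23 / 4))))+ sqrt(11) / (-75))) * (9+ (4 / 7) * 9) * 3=-15386857200 * sqrt(23) / 199387007-3564 * sqrt(11) / 16625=-370.81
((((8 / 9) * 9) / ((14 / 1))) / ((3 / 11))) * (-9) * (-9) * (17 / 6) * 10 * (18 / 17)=35640 / 7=5091.43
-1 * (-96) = 96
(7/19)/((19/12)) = 0.23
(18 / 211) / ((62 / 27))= 243 / 6541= 0.04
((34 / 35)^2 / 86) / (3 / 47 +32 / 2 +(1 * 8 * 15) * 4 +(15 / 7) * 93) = 13583 / 860747125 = 0.00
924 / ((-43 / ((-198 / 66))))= 64.47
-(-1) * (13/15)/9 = 13/135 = 0.10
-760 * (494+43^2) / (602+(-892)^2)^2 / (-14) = 74195 / 369856399941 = 0.00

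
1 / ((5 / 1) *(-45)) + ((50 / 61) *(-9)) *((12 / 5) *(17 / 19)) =-4132159 / 260775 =-15.85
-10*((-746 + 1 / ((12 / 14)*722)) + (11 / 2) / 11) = 16147495 / 2166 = 7454.98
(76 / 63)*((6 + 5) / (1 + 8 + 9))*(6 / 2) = 418 / 189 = 2.21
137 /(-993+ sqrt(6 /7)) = -317429 /2300779 - 137*sqrt(42) /6902337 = -0.14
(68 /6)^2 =1156 /9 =128.44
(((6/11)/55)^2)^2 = 1296/133974300625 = 0.00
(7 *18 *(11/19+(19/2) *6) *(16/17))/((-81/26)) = -6371456/2907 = -2191.76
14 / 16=7 / 8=0.88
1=1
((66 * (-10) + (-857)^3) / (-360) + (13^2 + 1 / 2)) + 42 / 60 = 125896945 / 72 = 1748568.68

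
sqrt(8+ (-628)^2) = 2 *sqrt(98598) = 628.01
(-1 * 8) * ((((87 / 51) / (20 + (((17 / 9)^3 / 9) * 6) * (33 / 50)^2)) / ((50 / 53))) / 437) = -74698200 / 49547514917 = -0.00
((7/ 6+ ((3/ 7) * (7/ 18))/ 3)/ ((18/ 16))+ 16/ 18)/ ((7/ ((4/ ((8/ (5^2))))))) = 2000/ 567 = 3.53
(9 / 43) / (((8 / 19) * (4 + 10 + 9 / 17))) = 153 / 4472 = 0.03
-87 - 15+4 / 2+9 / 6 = -197 / 2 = -98.50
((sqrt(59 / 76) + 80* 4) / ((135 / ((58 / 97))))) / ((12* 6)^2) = 29* sqrt(1121) / 1289805120 + 58 / 212139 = 0.00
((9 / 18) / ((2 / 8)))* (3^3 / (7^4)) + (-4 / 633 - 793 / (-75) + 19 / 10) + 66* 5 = 8675447527 / 25330550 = 342.49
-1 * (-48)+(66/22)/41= 1971/41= 48.07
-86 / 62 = -43 / 31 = -1.39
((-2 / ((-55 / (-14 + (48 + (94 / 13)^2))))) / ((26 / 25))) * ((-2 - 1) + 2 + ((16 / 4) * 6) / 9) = 364550 / 72501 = 5.03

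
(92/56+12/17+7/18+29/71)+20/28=293546/76041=3.86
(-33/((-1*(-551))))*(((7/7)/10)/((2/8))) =-66/2755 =-0.02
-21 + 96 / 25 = -429 / 25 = -17.16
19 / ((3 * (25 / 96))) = 608 / 25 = 24.32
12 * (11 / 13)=132 / 13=10.15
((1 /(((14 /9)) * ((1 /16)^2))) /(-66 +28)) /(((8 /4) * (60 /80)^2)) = -3.85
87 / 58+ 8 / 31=109 / 62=1.76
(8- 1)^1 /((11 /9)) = 5.73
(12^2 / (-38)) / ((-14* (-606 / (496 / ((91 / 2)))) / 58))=-345216 / 1222403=-0.28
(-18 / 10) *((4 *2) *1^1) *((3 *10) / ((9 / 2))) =-96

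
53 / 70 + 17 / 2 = 9.26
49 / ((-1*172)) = -49 / 172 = -0.28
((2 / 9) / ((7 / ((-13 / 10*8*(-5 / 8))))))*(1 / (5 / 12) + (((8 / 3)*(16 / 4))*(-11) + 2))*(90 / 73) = -6292 / 219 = -28.73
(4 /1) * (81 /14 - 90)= -2358 /7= -336.86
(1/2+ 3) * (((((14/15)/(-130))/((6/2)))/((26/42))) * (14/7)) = -343/12675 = -0.03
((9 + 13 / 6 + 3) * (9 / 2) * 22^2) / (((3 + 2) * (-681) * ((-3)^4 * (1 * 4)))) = -0.03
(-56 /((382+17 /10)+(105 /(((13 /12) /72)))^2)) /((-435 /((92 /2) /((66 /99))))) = 435344 /2386753141137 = 0.00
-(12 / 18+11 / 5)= -43 / 15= -2.87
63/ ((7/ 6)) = 54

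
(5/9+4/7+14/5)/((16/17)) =21029/5040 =4.17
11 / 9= 1.22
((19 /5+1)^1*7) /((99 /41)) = 13.92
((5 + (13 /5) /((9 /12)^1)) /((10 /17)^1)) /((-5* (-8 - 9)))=127 /750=0.17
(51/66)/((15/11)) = 17/30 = 0.57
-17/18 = -0.94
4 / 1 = 4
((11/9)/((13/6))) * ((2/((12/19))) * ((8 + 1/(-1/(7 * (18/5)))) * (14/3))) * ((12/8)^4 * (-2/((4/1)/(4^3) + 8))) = 11704/65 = 180.06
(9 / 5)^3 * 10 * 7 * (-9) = -91854 / 25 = -3674.16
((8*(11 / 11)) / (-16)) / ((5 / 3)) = -3 / 10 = -0.30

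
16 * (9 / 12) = 12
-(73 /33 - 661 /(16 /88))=239797 /66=3633.29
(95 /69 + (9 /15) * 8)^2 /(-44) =-4541161 /5237100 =-0.87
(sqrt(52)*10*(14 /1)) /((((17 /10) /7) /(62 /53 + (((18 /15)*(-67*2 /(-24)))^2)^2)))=52362841237*sqrt(13) /22525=8381660.78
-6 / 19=-0.32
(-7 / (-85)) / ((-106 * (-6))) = 7 / 54060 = 0.00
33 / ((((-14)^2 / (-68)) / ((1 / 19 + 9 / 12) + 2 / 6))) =-6919 / 532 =-13.01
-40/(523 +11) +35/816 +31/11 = 741923/266288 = 2.79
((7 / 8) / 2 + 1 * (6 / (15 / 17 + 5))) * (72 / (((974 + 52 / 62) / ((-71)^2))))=819953937 / 1511000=542.66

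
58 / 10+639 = 644.80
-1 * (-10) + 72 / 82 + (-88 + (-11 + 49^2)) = 2312.88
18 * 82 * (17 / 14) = 12546 / 7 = 1792.29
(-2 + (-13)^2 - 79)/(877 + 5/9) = 36/359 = 0.10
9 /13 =0.69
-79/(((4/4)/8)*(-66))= 9.58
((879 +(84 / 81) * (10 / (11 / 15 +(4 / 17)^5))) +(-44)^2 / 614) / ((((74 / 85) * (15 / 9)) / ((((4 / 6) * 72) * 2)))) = 10530718000202096 / 177584186533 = 59299.86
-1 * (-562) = 562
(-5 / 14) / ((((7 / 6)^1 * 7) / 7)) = -15 / 49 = -0.31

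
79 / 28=2.82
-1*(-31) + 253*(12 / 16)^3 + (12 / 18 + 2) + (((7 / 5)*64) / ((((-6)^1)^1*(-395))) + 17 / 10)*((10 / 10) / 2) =17856521 / 126400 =141.27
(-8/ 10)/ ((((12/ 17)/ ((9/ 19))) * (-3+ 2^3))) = -51/ 475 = -0.11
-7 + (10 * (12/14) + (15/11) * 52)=5581/77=72.48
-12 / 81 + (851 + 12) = 23297 / 27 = 862.85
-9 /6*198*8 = -2376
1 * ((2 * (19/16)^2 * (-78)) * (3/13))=-3249/64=-50.77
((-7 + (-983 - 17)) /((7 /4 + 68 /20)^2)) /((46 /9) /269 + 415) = -975178800 /10659509449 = -0.09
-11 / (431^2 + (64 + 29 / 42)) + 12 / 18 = 15607972 / 23414037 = 0.67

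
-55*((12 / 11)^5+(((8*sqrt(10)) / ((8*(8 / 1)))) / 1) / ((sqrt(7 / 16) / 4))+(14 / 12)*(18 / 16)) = -36816915 / 234256 - 110*sqrt(70) / 7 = -288.64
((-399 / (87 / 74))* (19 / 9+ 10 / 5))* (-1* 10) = 3641540 / 261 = 13952.26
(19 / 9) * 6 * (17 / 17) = 38 / 3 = 12.67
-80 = -80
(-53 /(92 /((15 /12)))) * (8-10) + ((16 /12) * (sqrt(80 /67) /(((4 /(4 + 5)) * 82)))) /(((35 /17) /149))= 265 /184 + 15198 * sqrt(335) /96145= 4.33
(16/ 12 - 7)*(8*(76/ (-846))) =5168/ 1269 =4.07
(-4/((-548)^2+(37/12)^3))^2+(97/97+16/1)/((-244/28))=-32050990214559745391/16429499187108554725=-1.95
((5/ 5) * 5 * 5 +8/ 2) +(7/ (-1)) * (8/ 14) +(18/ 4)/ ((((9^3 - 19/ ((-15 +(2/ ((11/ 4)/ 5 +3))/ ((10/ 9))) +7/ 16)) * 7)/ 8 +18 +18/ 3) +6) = 25.01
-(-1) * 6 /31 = 6 /31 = 0.19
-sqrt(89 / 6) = -sqrt(534) / 6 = -3.85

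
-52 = -52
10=10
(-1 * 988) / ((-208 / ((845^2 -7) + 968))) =6792367 / 2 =3396183.50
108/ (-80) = -27/ 20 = -1.35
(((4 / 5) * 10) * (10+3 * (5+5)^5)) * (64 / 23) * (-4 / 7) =-614420480 / 161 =-3816276.27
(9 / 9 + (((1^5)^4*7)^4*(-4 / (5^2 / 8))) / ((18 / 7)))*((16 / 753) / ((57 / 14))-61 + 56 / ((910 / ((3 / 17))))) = 72824.83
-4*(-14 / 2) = 28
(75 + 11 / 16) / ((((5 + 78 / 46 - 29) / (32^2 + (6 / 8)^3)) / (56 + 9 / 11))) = -1141328899375 / 5778432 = -197515.33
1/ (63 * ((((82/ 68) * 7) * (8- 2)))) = 17/ 54243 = 0.00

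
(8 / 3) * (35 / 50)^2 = 98 / 75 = 1.31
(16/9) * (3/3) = 1.78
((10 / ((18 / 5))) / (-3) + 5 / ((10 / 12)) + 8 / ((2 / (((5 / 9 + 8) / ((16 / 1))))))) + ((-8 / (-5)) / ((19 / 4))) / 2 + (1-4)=44953 / 10260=4.38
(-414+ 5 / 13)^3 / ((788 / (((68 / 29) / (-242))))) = 2642828799761 / 3037453562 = 870.08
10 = 10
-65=-65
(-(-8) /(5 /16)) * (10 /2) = 128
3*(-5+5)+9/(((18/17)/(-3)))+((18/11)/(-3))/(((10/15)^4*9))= -2271/88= -25.81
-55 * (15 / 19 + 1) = -1870 / 19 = -98.42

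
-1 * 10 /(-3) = 10 /3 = 3.33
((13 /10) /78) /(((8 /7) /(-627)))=-1463 /160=-9.14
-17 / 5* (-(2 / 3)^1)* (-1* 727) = -24718 / 15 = -1647.87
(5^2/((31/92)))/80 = 115/124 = 0.93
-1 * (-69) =69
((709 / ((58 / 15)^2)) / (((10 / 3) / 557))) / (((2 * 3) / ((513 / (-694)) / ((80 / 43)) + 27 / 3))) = 1697568677757 / 149415424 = 11361.40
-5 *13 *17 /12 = -1105 /12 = -92.08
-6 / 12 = -1 / 2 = -0.50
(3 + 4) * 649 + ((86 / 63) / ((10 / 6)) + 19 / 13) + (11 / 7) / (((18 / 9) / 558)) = 6802763 / 1365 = 4983.71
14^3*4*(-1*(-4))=43904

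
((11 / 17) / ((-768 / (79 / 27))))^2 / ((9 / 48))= 755161 / 23299633152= 0.00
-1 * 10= -10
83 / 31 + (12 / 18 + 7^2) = 4868 / 93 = 52.34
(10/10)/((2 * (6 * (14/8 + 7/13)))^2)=169/127449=0.00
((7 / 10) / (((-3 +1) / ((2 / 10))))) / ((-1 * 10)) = 7 / 1000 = 0.01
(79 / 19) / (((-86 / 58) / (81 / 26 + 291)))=-17519277 / 21242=-824.75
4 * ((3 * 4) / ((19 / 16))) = 768 / 19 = 40.42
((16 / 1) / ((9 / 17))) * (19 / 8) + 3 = 673 / 9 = 74.78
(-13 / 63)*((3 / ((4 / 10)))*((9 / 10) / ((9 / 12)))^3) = -468 / 175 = -2.67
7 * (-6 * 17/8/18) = -119/24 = -4.96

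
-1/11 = -0.09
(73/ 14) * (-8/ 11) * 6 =-1752/ 77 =-22.75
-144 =-144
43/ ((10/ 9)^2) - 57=-2217/ 100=-22.17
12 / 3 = 4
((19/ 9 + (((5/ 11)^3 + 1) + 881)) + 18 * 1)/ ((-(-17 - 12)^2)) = -10807514/ 10074339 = -1.07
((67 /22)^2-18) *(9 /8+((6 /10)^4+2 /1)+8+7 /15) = -102.27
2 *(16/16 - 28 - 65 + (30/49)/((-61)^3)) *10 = -20464607560/11122069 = -1840.00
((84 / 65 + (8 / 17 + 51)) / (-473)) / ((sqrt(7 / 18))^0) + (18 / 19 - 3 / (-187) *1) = 769048 / 902785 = 0.85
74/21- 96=-92.48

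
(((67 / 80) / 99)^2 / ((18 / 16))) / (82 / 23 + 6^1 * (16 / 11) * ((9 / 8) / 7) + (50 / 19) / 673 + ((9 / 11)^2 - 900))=-9241535723 / 129929939844890400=-0.00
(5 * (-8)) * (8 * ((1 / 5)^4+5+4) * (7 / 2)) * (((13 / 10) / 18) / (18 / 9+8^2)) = -11.03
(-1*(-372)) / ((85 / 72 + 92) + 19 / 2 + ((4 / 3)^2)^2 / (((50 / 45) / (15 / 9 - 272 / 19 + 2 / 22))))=83967840 / 15114079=5.56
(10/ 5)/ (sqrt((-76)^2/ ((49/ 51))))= 7 * sqrt(51)/ 1938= 0.03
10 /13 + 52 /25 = 926 /325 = 2.85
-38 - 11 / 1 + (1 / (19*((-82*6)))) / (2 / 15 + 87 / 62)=-109092873 / 2226382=-49.00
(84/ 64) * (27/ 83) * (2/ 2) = 567/ 1328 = 0.43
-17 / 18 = -0.94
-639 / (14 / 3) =-1917 / 14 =-136.93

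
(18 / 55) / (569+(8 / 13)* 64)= 0.00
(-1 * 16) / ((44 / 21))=-84 / 11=-7.64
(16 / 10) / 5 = 8 / 25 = 0.32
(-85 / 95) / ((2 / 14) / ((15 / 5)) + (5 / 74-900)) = 26418 / 26569999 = 0.00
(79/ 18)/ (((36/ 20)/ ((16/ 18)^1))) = 1580/ 729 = 2.17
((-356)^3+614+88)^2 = 2035572022574596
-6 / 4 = -3 / 2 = -1.50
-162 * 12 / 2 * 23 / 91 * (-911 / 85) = 2633.01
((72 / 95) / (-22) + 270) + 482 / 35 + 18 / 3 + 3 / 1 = 292.74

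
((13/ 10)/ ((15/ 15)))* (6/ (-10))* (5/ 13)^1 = -3/ 10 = -0.30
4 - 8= -4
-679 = -679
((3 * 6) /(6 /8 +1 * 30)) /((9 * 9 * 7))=0.00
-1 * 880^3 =-681472000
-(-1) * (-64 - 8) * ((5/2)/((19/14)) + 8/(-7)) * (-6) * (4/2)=80352/133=604.15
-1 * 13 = -13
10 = 10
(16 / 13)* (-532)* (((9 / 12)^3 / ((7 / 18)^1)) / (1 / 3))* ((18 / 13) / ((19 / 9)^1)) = -236196 / 169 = -1397.61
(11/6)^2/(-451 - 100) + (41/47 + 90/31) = 108941539/28901052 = 3.77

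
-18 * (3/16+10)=-1467/8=-183.38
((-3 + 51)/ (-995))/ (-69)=16/ 22885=0.00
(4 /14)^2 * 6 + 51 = 2523 /49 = 51.49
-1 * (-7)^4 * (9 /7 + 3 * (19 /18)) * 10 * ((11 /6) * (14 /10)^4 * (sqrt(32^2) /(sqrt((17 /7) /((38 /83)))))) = -1594379248 * sqrt(375326) /93375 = -10460810.71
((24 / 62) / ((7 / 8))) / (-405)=-32 / 29295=-0.00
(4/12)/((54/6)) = 1/27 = 0.04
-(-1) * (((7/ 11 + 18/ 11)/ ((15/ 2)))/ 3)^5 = 0.00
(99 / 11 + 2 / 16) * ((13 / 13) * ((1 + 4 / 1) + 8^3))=37741 / 8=4717.62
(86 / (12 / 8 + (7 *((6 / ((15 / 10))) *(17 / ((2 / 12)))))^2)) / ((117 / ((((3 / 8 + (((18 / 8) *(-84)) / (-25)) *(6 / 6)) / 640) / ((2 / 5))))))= 22747 / 8143686720000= 0.00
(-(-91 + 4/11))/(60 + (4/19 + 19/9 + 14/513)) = 511461/351835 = 1.45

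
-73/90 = -0.81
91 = 91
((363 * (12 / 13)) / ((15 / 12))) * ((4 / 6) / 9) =3872 / 195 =19.86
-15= -15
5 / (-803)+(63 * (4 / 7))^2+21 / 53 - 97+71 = 54066528 / 42559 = 1270.39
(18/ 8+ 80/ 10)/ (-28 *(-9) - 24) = 0.04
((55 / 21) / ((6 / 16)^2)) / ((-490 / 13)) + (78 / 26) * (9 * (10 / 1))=2495894 / 9261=269.51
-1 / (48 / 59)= -1.23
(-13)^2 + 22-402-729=-940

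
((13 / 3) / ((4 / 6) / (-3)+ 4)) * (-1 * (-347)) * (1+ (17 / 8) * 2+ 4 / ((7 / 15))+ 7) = 7889739 / 952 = 8287.54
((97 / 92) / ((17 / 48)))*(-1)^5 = -1164 / 391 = -2.98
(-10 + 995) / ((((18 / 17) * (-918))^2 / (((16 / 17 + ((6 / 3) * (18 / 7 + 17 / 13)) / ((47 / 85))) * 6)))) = 536136485 / 5724524988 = 0.09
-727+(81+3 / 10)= -645.70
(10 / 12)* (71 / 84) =355 / 504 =0.70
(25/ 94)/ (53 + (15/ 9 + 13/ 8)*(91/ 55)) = 16500/ 3626003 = 0.00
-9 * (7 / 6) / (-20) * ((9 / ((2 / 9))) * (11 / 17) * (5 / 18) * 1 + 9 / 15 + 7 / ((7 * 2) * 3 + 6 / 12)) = 11487 / 2720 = 4.22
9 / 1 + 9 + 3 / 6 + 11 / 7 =281 / 14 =20.07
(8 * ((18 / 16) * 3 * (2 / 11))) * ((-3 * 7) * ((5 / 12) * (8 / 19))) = -3780 / 209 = -18.09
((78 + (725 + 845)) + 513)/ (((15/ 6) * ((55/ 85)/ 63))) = 4628862/ 55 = 84161.13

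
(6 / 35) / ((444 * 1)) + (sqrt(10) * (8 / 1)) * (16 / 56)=1 / 2590 + 16 * sqrt(10) / 7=7.23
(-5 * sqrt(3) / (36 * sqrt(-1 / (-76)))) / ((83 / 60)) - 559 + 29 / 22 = -12269 / 22 - 50 * sqrt(57) / 249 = -559.20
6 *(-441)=-2646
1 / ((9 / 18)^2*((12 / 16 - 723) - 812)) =-16 / 6137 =-0.00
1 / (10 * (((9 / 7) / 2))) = 7 / 45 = 0.16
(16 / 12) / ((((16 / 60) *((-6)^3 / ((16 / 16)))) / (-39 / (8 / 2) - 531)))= 3605 / 288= 12.52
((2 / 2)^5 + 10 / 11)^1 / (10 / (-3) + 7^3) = 0.01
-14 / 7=-2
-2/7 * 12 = -24/7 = -3.43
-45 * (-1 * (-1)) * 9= -405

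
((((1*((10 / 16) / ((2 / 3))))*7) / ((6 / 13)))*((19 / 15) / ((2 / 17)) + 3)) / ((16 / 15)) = 187915 / 1024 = 183.51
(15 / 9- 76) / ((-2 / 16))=594.67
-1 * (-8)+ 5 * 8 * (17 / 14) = 396 / 7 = 56.57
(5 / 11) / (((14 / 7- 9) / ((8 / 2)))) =-20 / 77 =-0.26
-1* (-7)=7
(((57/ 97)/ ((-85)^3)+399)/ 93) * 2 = 15845653212/ 1846673875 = 8.58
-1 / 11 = -0.09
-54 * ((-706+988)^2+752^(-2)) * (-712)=108065649653091 / 35344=3057538752.07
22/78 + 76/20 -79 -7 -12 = -18314/195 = -93.92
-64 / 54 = -32 / 27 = -1.19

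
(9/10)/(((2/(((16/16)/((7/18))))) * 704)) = 81/49280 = 0.00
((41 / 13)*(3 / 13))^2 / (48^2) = 1681 / 7311616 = 0.00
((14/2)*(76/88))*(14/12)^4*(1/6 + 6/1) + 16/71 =841624943/12146112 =69.29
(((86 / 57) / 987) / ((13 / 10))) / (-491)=-860 / 359101197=-0.00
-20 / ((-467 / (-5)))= -100 / 467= -0.21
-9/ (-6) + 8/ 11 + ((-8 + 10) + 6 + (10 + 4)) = 533/ 22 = 24.23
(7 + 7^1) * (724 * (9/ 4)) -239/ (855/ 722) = 1017188/ 45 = 22604.18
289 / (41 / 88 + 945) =25432 / 83201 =0.31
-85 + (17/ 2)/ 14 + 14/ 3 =-6697/ 84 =-79.73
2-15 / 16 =17 / 16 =1.06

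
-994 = -994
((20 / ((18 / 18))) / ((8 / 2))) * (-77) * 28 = -10780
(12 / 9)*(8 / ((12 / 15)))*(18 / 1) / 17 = 240 / 17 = 14.12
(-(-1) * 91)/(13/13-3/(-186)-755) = -5642/46747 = -0.12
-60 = -60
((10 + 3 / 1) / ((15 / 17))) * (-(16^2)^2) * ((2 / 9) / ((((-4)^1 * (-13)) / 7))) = -28884.39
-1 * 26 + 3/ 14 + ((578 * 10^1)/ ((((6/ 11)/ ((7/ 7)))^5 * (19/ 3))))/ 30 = 312472277/ 517104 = 604.27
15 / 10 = 3 / 2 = 1.50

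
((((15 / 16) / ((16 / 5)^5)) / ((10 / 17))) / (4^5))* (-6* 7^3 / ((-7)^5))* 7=478125 / 120259084288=0.00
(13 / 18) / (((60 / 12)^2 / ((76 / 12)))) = 247 / 1350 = 0.18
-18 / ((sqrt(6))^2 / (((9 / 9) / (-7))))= 3 / 7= 0.43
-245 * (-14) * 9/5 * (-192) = -1185408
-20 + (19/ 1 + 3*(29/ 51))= 12/ 17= 0.71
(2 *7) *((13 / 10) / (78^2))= 7 / 2340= 0.00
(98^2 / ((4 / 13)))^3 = 30409307980597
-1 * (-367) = 367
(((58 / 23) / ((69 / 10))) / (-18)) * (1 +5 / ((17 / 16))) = -28130 / 242811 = -0.12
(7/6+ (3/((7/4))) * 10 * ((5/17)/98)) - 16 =-517159/34986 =-14.78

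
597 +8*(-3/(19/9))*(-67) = 25815/19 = 1358.68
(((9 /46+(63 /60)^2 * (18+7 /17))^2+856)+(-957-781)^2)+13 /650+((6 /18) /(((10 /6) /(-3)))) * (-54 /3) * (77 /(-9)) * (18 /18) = 73916805262834081 /24460960000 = 3021827.65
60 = 60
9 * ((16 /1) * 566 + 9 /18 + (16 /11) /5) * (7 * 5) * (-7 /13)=-439344927 /286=-1536171.07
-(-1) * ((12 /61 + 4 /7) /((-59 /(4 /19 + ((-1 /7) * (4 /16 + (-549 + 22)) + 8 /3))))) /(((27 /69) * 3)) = -33595318 /38772027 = -0.87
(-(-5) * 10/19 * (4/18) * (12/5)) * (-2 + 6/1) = 320/57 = 5.61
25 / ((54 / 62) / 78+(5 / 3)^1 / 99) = 5984550 / 6703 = 892.82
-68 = -68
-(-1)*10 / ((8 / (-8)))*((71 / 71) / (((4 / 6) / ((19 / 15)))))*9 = -171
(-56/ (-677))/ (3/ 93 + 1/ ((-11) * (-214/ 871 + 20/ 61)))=-83373136/ 1082546695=-0.08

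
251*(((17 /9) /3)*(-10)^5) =-15803703.70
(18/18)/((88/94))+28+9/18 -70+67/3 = -2389/132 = -18.10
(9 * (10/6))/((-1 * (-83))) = 15/83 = 0.18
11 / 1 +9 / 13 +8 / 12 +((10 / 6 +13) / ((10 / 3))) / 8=10069 / 780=12.91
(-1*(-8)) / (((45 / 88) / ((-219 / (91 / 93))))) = -1593152 / 455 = -3501.43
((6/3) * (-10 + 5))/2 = -5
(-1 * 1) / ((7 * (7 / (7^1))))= -1 / 7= -0.14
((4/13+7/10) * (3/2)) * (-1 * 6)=-1179/130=-9.07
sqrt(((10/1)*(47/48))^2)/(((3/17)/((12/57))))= 3995/342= 11.68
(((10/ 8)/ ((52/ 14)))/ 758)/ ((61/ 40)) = 175/ 601094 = 0.00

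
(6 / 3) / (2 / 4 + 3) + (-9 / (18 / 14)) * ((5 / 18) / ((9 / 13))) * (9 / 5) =-565 / 126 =-4.48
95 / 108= 0.88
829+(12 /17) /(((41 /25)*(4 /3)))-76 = 525066 /697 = 753.32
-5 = -5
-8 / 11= -0.73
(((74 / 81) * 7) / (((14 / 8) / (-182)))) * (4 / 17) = -215488 / 1377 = -156.49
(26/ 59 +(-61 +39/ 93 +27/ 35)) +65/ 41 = -57.78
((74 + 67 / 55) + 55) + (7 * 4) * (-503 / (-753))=6167606 / 41415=148.92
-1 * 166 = -166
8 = 8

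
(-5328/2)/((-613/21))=55944/613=91.26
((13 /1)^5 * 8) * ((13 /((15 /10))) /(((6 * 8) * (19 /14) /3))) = 67575326 /57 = 1185532.04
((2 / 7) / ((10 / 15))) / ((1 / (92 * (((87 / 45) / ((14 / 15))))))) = 4002 / 49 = 81.67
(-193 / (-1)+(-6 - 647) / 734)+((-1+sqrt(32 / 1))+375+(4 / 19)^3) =4 *sqrt(2)+2850132951 / 5034506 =571.78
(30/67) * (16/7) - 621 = -290769/469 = -619.98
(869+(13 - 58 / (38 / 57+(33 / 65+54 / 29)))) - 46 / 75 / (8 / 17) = 4438335739 / 5151300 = 861.60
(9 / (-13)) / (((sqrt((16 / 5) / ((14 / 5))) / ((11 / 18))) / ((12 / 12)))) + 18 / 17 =18 / 17-11* sqrt(14) / 104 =0.66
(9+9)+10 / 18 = 167 / 9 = 18.56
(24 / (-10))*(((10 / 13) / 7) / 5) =-24 / 455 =-0.05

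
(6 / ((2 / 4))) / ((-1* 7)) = -12 / 7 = -1.71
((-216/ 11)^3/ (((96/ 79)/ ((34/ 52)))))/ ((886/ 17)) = -599176764/ 7665229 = -78.17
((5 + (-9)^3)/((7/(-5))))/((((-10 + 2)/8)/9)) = -32580/7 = -4654.29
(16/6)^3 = 512/27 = 18.96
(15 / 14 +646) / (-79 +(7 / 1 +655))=1.11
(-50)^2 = 2500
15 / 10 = 3 / 2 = 1.50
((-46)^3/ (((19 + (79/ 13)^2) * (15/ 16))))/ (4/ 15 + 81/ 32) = -2105572352/ 3173509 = -663.48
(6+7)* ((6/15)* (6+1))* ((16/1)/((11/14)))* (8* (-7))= -2283008/55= -41509.24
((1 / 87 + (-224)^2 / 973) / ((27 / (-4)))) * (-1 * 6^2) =275.09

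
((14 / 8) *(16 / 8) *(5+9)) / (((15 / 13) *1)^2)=8281 / 225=36.80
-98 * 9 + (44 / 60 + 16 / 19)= -250921 / 285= -880.42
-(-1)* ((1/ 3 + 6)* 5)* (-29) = -2755/ 3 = -918.33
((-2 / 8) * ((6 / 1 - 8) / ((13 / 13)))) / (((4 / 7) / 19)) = 133 / 8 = 16.62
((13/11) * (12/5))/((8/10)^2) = 195/44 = 4.43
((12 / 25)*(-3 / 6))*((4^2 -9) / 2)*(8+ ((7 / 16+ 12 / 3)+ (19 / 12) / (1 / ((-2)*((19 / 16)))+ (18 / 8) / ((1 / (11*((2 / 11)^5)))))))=-7.25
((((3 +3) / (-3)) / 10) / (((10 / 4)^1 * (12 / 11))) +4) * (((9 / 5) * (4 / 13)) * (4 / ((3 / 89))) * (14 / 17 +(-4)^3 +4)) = -421884208 / 27625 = -15271.83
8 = 8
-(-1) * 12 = 12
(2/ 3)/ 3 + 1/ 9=1/ 3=0.33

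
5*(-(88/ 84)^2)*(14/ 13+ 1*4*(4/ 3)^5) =-137093000/ 1393119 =-98.41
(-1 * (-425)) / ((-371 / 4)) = -1700 / 371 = -4.58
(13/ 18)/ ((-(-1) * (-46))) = -13/ 828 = -0.02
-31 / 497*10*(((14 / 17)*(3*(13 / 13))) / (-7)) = 1860 / 8449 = 0.22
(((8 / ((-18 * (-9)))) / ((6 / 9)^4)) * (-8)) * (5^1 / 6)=-5 / 3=-1.67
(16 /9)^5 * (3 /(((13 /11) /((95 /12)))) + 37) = 1013.90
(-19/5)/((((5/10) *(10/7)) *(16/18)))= -1197/200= -5.98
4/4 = 1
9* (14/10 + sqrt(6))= 63/5 + 9* sqrt(6)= 34.65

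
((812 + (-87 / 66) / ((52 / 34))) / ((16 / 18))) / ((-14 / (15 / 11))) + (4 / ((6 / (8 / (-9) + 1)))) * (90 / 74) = -6945558395 / 78222144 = -88.79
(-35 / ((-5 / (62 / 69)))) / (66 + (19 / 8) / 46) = 6944 / 72921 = 0.10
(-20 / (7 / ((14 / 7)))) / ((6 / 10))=-200 / 21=-9.52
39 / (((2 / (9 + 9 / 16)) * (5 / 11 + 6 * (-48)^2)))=65637 / 4866208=0.01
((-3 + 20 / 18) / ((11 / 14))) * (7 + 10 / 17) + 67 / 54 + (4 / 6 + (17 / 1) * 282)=2837933 / 594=4777.66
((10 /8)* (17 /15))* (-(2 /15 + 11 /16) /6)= -3349 /17280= -0.19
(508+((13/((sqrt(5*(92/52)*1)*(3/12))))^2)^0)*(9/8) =4581/8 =572.62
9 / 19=0.47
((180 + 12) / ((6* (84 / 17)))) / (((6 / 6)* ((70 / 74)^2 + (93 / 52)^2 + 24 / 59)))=29703050624 / 20640114663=1.44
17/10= 1.70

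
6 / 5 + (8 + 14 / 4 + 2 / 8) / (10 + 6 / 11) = 2.31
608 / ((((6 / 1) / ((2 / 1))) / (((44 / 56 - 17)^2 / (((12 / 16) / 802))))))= 25126364864 / 441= 56975884.05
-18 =-18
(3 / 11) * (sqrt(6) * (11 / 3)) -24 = -24+sqrt(6) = -21.55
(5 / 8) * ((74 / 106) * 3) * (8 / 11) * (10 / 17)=5550 / 9911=0.56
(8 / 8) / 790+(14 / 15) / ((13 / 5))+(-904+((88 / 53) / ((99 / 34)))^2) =-2110795841183 / 2336722830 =-903.31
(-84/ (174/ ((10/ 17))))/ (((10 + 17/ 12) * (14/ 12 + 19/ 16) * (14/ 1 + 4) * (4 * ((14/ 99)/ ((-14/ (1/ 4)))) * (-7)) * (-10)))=6336/ 7632133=0.00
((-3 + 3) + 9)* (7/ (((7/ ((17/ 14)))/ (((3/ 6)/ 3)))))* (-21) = -153/ 4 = -38.25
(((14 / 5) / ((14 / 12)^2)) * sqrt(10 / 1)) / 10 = 36 * sqrt(10) / 175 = 0.65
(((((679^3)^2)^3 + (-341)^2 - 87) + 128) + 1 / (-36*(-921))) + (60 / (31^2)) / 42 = 209913077451572236772171346760086756691381579397546218842883 / 223040412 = 941143694854599877497407700000000000000000000000000.00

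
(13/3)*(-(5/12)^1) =-65/36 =-1.81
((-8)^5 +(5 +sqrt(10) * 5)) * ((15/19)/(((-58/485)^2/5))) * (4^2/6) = -385333833750/15979 +58806250 * sqrt(10)/15979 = -24103377.69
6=6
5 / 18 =0.28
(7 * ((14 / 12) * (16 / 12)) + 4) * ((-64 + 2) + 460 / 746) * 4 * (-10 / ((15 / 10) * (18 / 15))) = 22726400 / 1119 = 20309.56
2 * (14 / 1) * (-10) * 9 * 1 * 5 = -12600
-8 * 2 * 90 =-1440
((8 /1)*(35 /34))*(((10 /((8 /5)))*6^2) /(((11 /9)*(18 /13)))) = 204750 /187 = 1094.92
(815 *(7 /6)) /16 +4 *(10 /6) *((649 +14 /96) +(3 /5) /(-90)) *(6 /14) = 918773 /480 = 1914.11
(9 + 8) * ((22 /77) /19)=34 /133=0.26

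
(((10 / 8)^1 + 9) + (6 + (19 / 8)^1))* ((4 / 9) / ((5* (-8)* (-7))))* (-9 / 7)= -149 / 3920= -0.04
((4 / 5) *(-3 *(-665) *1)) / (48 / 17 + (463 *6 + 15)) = 9044 / 15843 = 0.57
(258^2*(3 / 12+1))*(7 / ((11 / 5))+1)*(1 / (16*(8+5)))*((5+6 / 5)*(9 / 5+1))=83055231 / 2860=29040.29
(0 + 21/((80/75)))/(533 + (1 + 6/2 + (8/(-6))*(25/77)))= 72765/1983152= 0.04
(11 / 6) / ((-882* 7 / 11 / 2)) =-121 / 18522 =-0.01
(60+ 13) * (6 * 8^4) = 1794048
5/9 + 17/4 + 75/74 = 5.82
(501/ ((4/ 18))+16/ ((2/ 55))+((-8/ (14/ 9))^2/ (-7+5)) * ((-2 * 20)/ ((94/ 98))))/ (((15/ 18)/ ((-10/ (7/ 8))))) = -44516.43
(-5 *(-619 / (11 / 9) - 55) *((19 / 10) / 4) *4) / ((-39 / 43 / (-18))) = 15137376 / 143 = 105855.78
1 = 1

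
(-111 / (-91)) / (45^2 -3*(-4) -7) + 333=61515201 / 184730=333.00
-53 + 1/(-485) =-25706/485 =-53.00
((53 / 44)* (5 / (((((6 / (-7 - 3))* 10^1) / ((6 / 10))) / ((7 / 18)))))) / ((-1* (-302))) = -371 / 478368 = -0.00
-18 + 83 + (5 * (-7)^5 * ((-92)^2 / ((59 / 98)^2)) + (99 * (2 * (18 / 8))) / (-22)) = -27324233748741 / 13924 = -1962383923.35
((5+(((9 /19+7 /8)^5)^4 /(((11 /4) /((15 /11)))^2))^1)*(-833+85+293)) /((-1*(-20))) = -369848335892398430587782944214667175253962888638955 /158628971422096701775531799778854877003255906304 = -2331.53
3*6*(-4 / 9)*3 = -24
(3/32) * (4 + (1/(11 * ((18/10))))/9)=3569/9504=0.38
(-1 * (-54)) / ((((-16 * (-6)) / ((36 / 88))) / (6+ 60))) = 243 / 16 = 15.19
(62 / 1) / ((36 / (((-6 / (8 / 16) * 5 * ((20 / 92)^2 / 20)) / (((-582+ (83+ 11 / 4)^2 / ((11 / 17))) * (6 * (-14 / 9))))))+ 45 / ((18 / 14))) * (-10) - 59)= -3410 / 14053655501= -0.00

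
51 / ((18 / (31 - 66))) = -595 / 6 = -99.17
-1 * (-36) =36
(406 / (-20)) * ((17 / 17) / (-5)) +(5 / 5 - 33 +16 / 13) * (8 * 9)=-1437361 / 650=-2211.32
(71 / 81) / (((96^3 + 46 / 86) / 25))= 76325 / 3081537351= 0.00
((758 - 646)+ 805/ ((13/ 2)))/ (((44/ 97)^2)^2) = 135715387773/ 24362624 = 5570.64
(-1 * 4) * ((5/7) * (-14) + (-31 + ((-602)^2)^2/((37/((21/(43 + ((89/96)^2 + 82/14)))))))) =-711714387522766036/118670803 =-5997384104.01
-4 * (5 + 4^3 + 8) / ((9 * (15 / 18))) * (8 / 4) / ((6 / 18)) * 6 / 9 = -2464 / 15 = -164.27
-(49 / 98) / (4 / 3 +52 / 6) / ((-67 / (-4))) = -1 / 335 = -0.00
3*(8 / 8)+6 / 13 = 45 / 13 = 3.46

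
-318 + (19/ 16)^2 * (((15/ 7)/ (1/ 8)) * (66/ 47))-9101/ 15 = -70336519/ 78960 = -890.79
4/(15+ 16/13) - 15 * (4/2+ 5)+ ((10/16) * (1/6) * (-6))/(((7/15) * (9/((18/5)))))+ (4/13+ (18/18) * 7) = -7525377/76804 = -97.98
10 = 10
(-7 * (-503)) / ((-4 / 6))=-10563 / 2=-5281.50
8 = 8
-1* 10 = -10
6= 6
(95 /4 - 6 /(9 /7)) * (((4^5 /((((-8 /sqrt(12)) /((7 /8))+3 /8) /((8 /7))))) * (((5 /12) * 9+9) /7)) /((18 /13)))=-26533691392 * sqrt(3) /4045419 - 103647232 /64213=-12974.55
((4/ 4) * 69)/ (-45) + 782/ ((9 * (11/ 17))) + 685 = 404786/ 495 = 817.75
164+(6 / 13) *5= 2162 / 13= 166.31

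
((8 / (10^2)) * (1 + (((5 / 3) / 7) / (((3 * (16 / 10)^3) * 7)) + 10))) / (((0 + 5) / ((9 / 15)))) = 2484337 / 23520000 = 0.11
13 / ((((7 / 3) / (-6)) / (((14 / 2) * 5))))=-1170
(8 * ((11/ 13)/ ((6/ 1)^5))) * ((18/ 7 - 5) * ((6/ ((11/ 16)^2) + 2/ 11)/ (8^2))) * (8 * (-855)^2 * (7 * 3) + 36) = -45177845593/ 864864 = -52236.94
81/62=1.31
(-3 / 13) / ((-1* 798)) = 1 / 3458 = 0.00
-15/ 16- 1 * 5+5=-15/ 16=-0.94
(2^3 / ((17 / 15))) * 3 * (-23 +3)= -7200 / 17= -423.53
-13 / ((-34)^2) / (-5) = 13 / 5780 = 0.00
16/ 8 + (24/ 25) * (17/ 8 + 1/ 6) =21/ 5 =4.20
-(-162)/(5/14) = 2268/5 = 453.60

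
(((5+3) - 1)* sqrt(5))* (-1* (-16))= 250.44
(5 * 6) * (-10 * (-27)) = 8100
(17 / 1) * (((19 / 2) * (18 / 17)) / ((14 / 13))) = 158.79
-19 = -19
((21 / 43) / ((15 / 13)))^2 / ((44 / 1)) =8281 / 2033900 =0.00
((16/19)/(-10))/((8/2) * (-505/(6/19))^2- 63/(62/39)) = -4464/542255006515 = -0.00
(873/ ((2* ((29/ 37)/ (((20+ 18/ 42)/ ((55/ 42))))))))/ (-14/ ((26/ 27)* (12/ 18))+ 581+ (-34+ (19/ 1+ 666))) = 32753214/ 4562425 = 7.18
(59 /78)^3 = 205379 /474552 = 0.43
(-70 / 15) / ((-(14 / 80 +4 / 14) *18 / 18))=3920 / 387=10.13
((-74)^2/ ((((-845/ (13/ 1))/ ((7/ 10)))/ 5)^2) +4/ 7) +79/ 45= 4845488/ 266175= 18.20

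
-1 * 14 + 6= -8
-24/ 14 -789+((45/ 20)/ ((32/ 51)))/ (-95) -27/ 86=-2895428079/ 3660160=-791.07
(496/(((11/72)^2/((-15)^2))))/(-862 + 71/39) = -22562841600/4059187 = -5558.46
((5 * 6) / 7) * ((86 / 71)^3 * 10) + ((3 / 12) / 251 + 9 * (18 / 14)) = 220689326741 / 2515398508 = 87.74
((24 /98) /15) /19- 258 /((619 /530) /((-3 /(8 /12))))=2864363626 /2881445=994.07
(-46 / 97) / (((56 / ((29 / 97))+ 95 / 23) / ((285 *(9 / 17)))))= -78699330 / 210562459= -0.37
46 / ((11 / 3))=138 / 11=12.55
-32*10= -320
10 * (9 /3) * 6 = 180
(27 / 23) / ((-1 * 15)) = -9 / 115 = -0.08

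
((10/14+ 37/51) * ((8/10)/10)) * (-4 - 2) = -2056/2975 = -0.69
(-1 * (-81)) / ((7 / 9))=729 / 7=104.14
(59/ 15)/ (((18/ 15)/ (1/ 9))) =59/ 162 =0.36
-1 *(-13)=13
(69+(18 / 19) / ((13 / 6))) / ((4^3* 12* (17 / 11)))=62887 / 1074944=0.06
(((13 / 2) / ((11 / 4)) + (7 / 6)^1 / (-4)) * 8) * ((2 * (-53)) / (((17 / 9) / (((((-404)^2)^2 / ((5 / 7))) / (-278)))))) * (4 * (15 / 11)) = 194620774788744192 / 285923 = 680675478323.69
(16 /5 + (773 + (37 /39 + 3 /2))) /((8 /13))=303673 /240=1265.30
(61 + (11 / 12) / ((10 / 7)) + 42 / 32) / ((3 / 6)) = 15109 / 120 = 125.91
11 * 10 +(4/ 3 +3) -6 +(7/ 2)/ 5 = 3271/ 30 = 109.03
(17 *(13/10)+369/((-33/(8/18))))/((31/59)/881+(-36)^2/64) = 587674574/694719795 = 0.85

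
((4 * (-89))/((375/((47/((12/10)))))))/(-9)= 8366/2025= 4.13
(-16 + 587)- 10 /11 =6271 /11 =570.09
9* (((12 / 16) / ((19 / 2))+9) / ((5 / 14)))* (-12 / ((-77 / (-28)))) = -208656 / 209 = -998.35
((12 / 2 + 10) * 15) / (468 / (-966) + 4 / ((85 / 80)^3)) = 18983832 / 225461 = 84.20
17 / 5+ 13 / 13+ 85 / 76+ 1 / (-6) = 6101 / 1140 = 5.35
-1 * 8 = -8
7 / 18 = 0.39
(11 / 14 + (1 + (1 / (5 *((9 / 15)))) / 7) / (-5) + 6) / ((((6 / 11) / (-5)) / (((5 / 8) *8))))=-75955 / 252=-301.41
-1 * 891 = -891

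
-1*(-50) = 50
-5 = -5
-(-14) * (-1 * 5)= -70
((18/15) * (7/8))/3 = 7/20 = 0.35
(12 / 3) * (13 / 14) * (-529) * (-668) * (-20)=-26250491.43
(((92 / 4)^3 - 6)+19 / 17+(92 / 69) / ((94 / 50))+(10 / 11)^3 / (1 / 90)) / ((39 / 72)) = 22579.28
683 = 683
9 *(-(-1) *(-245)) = -2205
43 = 43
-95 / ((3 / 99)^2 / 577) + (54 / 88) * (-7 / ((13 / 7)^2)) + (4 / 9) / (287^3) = -94439762885216620423 / 1582076868372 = -59693536.25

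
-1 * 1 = -1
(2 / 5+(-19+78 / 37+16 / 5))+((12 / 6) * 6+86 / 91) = -5839 / 16835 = -0.35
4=4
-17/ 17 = -1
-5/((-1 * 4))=5/4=1.25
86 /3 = 28.67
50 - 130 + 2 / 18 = -79.89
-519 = -519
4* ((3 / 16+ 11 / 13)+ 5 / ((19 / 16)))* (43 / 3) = 891175 / 2964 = 300.67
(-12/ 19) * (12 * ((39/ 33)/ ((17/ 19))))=-1872/ 187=-10.01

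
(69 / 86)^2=4761 / 7396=0.64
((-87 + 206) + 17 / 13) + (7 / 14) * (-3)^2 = 3245 / 26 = 124.81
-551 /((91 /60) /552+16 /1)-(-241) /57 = -912467189 /30210627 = -30.20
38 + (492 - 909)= -379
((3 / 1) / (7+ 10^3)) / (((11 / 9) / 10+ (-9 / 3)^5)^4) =196830000 / 229906172248756804127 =0.00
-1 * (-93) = 93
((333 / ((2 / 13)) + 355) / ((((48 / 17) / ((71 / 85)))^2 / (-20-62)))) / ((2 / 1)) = -1041465559 / 115200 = -9040.50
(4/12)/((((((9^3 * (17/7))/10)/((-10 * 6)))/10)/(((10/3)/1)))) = -3.77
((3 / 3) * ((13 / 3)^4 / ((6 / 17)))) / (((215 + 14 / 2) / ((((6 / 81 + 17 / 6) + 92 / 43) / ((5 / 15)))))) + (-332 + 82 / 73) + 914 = 3970156503263 / 6096113784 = 651.26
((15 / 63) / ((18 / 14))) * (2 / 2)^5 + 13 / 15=142 / 135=1.05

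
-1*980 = -980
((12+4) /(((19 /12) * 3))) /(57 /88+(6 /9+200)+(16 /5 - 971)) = -84480 /19223459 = -0.00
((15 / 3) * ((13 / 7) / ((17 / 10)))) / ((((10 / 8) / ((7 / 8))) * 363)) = 65 / 6171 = 0.01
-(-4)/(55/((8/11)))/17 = 32/10285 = 0.00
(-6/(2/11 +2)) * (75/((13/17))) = -269.71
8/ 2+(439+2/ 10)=2216/ 5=443.20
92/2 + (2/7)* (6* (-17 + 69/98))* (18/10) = -7348/1715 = -4.28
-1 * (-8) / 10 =4 / 5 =0.80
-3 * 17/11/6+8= 159/22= 7.23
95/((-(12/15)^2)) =-2375/16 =-148.44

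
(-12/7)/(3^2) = -4/21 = -0.19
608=608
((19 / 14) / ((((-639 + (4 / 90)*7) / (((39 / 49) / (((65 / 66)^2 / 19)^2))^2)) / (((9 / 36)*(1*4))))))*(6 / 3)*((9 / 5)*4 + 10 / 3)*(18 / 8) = -8557026133102649078684544 / 910777353399016796875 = -9395.30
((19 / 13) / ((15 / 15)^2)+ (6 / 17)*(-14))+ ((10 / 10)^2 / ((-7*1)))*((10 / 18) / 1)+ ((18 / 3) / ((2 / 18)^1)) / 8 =177713 / 55692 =3.19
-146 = -146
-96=-96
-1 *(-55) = 55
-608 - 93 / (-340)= -206627 / 340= -607.73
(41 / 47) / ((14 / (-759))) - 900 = -623319 / 658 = -947.29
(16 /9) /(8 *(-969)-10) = -8 /34929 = -0.00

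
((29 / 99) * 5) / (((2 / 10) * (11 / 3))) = 2.00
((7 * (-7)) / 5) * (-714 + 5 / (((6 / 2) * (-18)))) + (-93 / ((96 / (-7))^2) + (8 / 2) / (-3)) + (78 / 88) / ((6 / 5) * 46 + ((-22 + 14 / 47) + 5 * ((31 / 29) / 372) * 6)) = 4869950065560073 / 696074480640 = 6996.31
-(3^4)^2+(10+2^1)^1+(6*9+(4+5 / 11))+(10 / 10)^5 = -71385 / 11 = -6489.55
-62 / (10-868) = 31 / 429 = 0.07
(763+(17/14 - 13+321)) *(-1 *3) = -45033/14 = -3216.64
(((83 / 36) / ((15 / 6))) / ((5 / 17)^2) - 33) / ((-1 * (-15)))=-50263 / 33750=-1.49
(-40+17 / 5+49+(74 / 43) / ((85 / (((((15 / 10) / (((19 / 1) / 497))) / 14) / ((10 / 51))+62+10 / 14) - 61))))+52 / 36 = 1239757193 / 87500700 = 14.17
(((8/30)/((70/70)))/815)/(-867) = -4/10599075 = -0.00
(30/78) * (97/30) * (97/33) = 9409/2574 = 3.66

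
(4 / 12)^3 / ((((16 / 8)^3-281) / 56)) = -8 / 1053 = -0.01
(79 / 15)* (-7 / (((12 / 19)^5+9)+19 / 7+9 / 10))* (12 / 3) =-76679833832 / 6611440971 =-11.60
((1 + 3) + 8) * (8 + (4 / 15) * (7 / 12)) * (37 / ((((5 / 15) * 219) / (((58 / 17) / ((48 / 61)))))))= 24021251 / 111690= 215.07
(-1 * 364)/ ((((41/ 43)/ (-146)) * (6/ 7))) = 7998172/ 123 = 65025.79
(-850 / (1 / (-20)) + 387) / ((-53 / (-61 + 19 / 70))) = 73912137 / 3710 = 19922.41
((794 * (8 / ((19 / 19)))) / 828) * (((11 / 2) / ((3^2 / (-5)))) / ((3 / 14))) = -611380 / 5589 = -109.39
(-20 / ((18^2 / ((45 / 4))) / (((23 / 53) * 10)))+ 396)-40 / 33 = 4111279 / 10494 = 391.77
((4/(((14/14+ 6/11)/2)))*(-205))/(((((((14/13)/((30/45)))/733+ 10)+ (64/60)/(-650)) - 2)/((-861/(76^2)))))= 630718554375/31900138274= 19.77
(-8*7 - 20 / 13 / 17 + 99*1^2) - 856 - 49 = -190522 / 221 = -862.09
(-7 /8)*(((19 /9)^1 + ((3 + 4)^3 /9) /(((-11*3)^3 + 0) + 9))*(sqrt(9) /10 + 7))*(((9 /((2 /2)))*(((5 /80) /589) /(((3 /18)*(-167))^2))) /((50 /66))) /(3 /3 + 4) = -11505439407 /2623002841280000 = -0.00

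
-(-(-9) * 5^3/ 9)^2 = -15625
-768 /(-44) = 192 /11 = 17.45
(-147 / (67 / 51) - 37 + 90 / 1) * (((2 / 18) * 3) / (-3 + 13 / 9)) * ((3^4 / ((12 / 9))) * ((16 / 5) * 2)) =11506536 / 2345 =4906.84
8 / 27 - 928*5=-125272 / 27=-4639.70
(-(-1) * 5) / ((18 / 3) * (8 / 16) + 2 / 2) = 5 / 4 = 1.25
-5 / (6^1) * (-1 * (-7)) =-35 / 6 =-5.83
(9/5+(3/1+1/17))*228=94164/85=1107.81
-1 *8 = -8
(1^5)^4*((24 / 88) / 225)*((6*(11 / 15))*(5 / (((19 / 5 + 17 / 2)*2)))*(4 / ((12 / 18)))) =4 / 615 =0.01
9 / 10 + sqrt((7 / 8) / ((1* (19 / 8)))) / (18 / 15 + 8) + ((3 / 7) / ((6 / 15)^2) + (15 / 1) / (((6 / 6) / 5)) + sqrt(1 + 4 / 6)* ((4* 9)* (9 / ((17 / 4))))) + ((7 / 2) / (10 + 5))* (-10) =5* sqrt(133) / 874 + 32023 / 420 + 432* sqrt(15) / 17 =174.73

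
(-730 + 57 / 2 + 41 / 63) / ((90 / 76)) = -1677833 / 2835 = -591.83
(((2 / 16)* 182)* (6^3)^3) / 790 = 114633792 / 395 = 290212.13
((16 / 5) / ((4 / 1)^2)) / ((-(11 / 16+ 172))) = -16 / 13815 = -0.00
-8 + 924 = 916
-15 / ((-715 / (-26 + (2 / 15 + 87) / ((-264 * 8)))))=-824987 / 1510080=-0.55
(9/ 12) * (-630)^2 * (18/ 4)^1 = 2679075/ 2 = 1339537.50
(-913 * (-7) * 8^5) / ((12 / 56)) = 2931884032 / 3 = 977294677.33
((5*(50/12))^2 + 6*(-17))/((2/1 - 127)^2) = 11953/562500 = 0.02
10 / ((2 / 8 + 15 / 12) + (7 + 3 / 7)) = 28 / 25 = 1.12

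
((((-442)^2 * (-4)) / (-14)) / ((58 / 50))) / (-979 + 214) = -114920 / 1827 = -62.90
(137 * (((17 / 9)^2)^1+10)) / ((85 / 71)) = 10689973 / 6885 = 1552.65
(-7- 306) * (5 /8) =-1565 /8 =-195.62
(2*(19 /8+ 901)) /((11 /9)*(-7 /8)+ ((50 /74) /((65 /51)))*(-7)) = -62571366 /165557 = -377.94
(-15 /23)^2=225 /529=0.43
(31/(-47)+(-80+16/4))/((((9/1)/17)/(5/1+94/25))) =-1490441/1175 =-1268.46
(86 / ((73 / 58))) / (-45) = -4988 / 3285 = -1.52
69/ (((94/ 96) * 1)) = 3312/ 47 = 70.47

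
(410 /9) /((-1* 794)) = -205 /3573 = -0.06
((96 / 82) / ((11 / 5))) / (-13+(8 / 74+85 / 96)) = -852480 / 19233797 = -0.04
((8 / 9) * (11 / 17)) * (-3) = -88 / 51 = -1.73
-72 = -72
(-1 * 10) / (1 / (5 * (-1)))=50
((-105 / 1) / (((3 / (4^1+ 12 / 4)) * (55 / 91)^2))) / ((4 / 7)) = -2840383 / 2420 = -1173.71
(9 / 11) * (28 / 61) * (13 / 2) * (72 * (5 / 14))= 42120 / 671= 62.77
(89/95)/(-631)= -89/59945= -0.00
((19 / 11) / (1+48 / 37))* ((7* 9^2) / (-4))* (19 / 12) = -2524473 / 14960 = -168.75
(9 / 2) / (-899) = -9 / 1798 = -0.01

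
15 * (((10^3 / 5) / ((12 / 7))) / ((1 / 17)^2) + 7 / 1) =505855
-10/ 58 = -5/ 29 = -0.17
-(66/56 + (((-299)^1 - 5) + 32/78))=330233/1092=302.41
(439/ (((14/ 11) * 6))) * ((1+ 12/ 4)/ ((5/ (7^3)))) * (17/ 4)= 4022557/ 60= 67042.62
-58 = -58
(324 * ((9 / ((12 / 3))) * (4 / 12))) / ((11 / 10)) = 2430 / 11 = 220.91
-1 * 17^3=-4913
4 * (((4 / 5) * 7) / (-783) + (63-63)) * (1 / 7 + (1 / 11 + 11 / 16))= -227 / 8613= -0.03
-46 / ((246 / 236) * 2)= -2714 / 123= -22.07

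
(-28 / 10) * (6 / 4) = -21 / 5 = -4.20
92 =92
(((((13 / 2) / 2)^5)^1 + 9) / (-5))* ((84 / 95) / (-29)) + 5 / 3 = 1434623 / 364800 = 3.93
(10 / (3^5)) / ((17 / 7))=70 / 4131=0.02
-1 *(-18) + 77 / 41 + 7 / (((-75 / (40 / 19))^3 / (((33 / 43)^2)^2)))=2388917069289313 / 120178974802375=19.88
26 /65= 2 /5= 0.40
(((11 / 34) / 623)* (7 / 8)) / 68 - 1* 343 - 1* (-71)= -447751157 / 1646144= -272.00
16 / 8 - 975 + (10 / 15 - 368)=-4021 / 3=-1340.33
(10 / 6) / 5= 1 / 3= 0.33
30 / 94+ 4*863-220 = 151919 / 47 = 3232.32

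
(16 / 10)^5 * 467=15302656 / 3125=4896.85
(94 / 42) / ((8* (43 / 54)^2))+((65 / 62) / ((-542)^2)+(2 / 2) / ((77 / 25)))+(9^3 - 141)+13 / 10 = 7650475133269121 / 12965459211320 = 590.07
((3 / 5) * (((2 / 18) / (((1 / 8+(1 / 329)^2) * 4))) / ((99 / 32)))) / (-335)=-6927424 / 53851171275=-0.00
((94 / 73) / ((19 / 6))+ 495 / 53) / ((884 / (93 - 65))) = 5015199 / 16245931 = 0.31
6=6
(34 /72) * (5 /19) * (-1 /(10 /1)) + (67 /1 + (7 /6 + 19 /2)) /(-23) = -106639 /31464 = -3.39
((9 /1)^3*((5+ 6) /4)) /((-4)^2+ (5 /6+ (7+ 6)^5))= 24057 /4455718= 0.01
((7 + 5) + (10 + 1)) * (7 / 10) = 161 / 10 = 16.10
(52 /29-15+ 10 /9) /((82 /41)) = -3157 /522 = -6.05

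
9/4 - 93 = -363/4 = -90.75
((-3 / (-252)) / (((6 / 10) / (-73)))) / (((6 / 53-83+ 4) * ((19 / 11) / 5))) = 1063975 / 20018628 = 0.05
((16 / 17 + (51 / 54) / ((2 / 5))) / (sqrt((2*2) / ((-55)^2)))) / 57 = 1.59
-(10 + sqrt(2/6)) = -10- sqrt(3)/3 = -10.58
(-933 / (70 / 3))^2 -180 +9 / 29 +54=209337129 / 142100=1473.17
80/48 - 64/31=-37/93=-0.40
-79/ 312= -0.25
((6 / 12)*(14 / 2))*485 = 3395 / 2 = 1697.50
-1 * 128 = -128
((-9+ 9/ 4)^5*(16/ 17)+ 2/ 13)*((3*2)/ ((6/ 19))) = -250575.42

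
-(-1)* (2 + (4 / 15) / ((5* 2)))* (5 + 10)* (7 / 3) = 1064 / 15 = 70.93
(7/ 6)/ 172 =7/ 1032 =0.01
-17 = -17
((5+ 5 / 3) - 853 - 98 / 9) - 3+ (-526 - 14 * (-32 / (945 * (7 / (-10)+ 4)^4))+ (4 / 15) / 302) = -33511803660362 / 24174999585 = -1386.22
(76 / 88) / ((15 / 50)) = 95 / 33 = 2.88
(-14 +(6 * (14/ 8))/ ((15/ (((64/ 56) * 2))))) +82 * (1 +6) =2808/ 5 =561.60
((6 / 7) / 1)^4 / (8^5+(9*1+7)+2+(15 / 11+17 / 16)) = 0.00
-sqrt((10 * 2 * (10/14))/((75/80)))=-8 * sqrt(105)/21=-3.90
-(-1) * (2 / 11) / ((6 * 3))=1 / 99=0.01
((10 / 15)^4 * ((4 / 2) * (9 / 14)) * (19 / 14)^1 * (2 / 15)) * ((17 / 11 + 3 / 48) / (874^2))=283 / 2925444060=0.00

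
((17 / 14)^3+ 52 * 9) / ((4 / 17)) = 21914785 / 10976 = 1996.61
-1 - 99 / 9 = -12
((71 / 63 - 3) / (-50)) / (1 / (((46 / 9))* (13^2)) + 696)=7774 / 144438525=0.00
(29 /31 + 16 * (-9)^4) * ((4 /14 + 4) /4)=48814275 /434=112475.29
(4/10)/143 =2/715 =0.00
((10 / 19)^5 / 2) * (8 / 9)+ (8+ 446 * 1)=10117740514 / 22284891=454.02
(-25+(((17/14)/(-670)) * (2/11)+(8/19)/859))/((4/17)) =-357847866279/3368001560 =-106.25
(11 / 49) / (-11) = -1 / 49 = -0.02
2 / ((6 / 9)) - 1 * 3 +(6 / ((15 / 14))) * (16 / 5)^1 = 448 / 25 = 17.92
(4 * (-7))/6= -14/3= -4.67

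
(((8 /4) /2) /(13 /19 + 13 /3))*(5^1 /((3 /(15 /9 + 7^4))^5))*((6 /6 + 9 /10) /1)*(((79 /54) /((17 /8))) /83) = 32640684801358453374976 /6307673229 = 5174758364350.65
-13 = -13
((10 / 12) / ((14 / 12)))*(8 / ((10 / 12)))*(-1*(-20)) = 960 / 7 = 137.14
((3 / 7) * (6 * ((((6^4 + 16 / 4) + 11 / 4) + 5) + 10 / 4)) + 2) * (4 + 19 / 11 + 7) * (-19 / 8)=-4483715 / 44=-101902.61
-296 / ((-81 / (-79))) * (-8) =187072 / 81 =2309.53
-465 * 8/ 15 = -248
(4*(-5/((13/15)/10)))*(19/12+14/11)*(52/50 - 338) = 2442960/11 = 222087.27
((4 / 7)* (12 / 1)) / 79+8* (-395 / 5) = -349448 / 553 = -631.91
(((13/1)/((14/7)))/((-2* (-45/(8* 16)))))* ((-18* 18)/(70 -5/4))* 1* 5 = -59904/275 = -217.83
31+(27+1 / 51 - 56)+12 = 14.02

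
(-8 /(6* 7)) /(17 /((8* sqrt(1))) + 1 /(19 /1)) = -0.09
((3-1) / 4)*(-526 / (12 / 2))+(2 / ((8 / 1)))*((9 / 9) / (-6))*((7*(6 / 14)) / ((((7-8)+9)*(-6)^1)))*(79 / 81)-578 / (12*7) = -50.71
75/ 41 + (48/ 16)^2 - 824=-33340/ 41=-813.17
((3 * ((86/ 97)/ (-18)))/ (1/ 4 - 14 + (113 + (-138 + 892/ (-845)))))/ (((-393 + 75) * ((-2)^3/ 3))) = 36335/ 8300226756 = 0.00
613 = 613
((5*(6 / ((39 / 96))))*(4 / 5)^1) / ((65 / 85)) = 13056 / 169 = 77.25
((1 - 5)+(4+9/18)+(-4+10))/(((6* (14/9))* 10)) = 39/560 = 0.07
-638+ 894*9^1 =7408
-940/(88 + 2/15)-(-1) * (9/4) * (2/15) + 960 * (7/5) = 1333.63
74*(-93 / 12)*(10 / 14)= -5735 / 14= -409.64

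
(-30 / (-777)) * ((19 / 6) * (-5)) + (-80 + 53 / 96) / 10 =-709131 / 82880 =-8.56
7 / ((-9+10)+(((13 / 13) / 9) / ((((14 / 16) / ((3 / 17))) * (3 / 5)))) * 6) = 2499 / 437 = 5.72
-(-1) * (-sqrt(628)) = -25.06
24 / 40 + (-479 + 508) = 148 / 5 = 29.60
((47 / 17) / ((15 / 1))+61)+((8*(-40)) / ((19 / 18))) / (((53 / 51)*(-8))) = 25074814 / 256785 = 97.65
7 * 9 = 63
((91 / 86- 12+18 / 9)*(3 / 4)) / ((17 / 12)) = -4.73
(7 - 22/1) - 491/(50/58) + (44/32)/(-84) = -9820883/16800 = -584.58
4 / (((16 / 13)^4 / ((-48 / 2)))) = -85683 / 2048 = -41.84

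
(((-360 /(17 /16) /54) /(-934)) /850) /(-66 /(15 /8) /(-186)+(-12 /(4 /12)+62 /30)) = -496 /2117704433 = -0.00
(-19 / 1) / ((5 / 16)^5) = -19922944 / 3125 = -6375.34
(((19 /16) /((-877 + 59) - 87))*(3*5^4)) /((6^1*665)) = -25 /40544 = -0.00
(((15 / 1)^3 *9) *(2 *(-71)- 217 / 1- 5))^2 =122246192250000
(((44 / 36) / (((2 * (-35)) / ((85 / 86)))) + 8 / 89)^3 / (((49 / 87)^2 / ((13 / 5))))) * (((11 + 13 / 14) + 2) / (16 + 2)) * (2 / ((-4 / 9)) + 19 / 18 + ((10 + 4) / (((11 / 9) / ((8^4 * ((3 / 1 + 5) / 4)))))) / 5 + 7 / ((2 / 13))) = 181906927061962485755868275 / 3979890615504814431708672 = 45.71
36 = 36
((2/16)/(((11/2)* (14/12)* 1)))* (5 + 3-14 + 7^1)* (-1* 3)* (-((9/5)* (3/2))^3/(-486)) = -0.00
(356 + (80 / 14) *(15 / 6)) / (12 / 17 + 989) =44064 / 117775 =0.37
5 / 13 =0.38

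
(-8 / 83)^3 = -512 / 571787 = -0.00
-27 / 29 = -0.93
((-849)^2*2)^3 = 2995960812576659208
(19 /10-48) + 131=849 /10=84.90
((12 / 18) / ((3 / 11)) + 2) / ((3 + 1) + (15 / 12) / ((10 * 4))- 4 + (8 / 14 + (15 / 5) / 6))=8960 / 2223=4.03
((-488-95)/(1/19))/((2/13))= -72000.50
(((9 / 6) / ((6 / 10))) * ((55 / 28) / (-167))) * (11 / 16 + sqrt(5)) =-275 * sqrt(5) / 9352- 3025 / 149632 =-0.09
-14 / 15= -0.93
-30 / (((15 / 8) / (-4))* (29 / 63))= 4032 / 29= 139.03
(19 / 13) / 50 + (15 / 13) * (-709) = -531731 / 650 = -818.05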